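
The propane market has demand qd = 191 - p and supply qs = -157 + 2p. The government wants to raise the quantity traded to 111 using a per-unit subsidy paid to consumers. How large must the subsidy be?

At q = 111, invert demand for the buyer price: pb = (191 − 111)/1 = 80; invert supply for the seller price: ps = (111 − (-157))/2 = 134.
The subsidy must fill the gap: s = ps − pb = 134 − 80 = 54.

Required subsidy s = 54 per unit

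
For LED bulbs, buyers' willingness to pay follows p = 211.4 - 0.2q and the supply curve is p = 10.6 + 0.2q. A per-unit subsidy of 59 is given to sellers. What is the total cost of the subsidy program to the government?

Pre-subsidy: 211.4 - 0.2q = 10.6 + 0.2q gives q* = 502 and p* = 111.
With the subsidy, sellers receive ps = pb + 59 for each unit, where pb is the price buyers pay.
On the curves, pb = 211.4 - 0.2q and ps = 10.6 + 0.2q; the wedge ps − pb = 59 gives 10.6 + 0.2q − (211.4 - 0.2q) = 59, so q' = 649.5.
Then pb = 211.4 − 0.2·649.5 = 81.5 and ps = 10.6 + 0.2·649.5 = 140.5.
Government outlay = subsidy × quantity = 59 × 649.5 = 38320.5.

Government cost = 38320.5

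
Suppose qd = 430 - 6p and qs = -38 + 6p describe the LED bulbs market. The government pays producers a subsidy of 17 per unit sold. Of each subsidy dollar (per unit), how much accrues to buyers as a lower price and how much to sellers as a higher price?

Buyers gain 8.5 per unit; sellers gain 8.5 per unit

Pre-subsidy: 430 - 6p = -38 + 6p gives p* = 39, q* = 196.
With the subsidy, sellers receive ps = pb + 17 for each unit, where pb is the price buyers pay.
Supply in terms of pb becomes qs = -38 + 6(pb + 17) = 64 + 6pb. Setting this equal to demand: 430 - 6pb = 64 + 6pb, so pb = 30.5.
Sellers receive ps = 30.5 + 17 = 47.5; q' = 430 − 6·30.5 = 247.
Buyers' price falls by p* − pb = 39 − 30.5 = 8.5; sellers' price rises by ps − p* = 47.5 − 39 = 8.5.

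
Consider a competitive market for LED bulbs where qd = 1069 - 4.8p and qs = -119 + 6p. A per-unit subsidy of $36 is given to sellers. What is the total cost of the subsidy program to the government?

Government cost = $22932

Pre-subsidy: 1069 - 4.8p = -119 + 6p gives p* = 110, q* = 541.
With the subsidy, sellers receive ps = pb + 36 for each unit, where pb is the price buyers pay.
Supply in terms of pb becomes qs = -119 + 6(pb + 36) = 97 + 6pb. Setting this equal to demand: 1069 - 4.8pb = 97 + 6pb, so pb = 90.
Sellers receive ps = 90 + 36 = 126; q' = 1069 − 4.8·90 = 637.
Government outlay = subsidy × quantity = 36 × 637 = 22932.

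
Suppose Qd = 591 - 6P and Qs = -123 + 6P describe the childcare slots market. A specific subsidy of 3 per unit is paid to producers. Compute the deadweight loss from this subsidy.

Deadweight loss = 13.5

Pre-subsidy: 591 - 6P = -123 + 6P gives P* = 59.5, Q* = 234.
With the subsidy, sellers receive Ps = Pb + 3 for each unit, where Pb is the price buyers pay.
Supply in terms of Pb becomes Qs = -123 + 6(Pb + 3) = -105 + 6Pb. Setting this equal to demand: 591 - 6Pb = -105 + 6Pb, so Pb = 58.
Sellers receive Ps = 58 + 3 = 61; Q' = 591 − 6·58 = 243.
The subsidy expands output by 243 − 234 = 9 past the efficient level; on those units the gap between marginal cost and willingness to pay runs from 0 up to 3.
DWL = ½ × 3 × 9 = 13.5.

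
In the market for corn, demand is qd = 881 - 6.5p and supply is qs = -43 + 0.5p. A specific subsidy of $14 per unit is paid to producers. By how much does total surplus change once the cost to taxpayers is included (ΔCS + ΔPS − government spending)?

Net change in total surplus = -$45.5

Pre-subsidy: 881 - 6.5p = -43 + 0.5p gives p* = 132, q* = 23.
With the subsidy, sellers receive ps = pb + 14 for each unit, where pb is the price buyers pay.
Supply in terms of pb becomes qs = -43 + 0.5(pb + 14) = -36 + 0.5pb. Setting this equal to demand: 881 - 6.5pb = -36 + 0.5pb, so pb = 131.
Sellers receive ps = 131 + 14 = 145; q' = 881 − 6.5·131 = 29.5.
ΔCS = ½(23 + 29.5)(132 − 131) = 26.25; ΔPS = ½(23 + 29.5)(145 − 132) = 341.25.
Government spending = 14 × 29.5 = 413.
Net change = 26.25 + 341.25 − 413 = -45.5. The loss equals the DWL triangle ½·14·6.5.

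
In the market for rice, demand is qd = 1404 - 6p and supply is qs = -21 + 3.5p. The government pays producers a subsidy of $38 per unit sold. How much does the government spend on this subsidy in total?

Government cost = $22344

Pre-subsidy: 1404 - 6p = -21 + 3.5p gives p* = 150, q* = 504.
With the subsidy, sellers receive ps = pb + 38 for each unit, where pb is the price buyers pay.
Supply in terms of pb becomes qs = -21 + 3.5(pb + 38) = 112 + 3.5pb. Setting this equal to demand: 1404 - 6pb = 112 + 3.5pb, so pb = 136.
Sellers receive ps = 136 + 38 = 174; q' = 1404 − 6·136 = 588.
Government outlay = subsidy × quantity = 38 × 588 = 22344.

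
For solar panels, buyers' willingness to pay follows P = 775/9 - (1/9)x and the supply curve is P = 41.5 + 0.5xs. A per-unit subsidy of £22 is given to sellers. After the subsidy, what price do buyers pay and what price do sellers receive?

Pre-subsidy: 775/9 - (1/9)x = 41.5 + 0.5x gives x* = 73 and P* = 78.
With the subsidy, sellers receive Ps = Pb + 22 for each unit, where Pb is the price buyers pay.
On the curves, Pb = 775/9 - (1/9)x and Ps = 41.5 + 0.5x; the wedge Ps − Pb = 22 gives 41.5 + 0.5x − (775/9 - (1/9)x) = 22, so x' = 109.
Then Pb = 775/9 − (1/9)·109 = 74 and Ps = 41.5 + 0.5·109 = 96.

Buyers pay £74; sellers receive £96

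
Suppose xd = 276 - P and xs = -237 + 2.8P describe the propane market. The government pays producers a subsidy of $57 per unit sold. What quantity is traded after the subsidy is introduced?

x' = 183

Pre-subsidy: 276 - P = -237 + 2.8P gives P* = 135, x* = 141.
With the subsidy, sellers receive Ps = Pb + 57 for each unit, where Pb is the price buyers pay.
Supply in terms of Pb becomes xs = -237 + 2.8(Pb + 57) = -77.4 + 2.8Pb. Setting this equal to demand: 276 - Pb = -77.4 + 2.8Pb, so Pb = 93.
Sellers receive Ps = 93 + 57 = 150; x' = 276 − 1·93 = 183.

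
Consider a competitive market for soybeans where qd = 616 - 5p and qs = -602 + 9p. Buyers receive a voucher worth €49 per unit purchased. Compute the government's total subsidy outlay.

Pre-subsidy: 616 - 5p = -602 + 9p gives p* = 87, q* = 181.
With the rebate, buyers effectively pay pb = ps − 49, where ps is the price sellers receive.
Demand in terms of ps becomes qd = 616 − 5(ps − 49) = 861 - 5ps. Setting this equal to supply: 861 - 5ps = -602 + 9ps, so ps = 104.5.
Buyers pay pb = 104.5 − 49 = 55.5; q' = -602 + 9·104.5 = 338.5.
Government outlay = subsidy × quantity = 49 × 338.5 = 16586.5.

Government cost = €16586.5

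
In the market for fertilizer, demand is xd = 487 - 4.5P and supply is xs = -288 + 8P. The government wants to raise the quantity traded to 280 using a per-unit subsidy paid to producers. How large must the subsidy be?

At x = 280, invert demand for the buyer price: Pb = (487 − 280)/4.5 = 46; invert supply for the seller price: Ps = (280 − (-288))/8 = 71.
The subsidy must fill the gap: s = Ps − Pb = 71 − 46 = 25.

Required subsidy s = 25 per unit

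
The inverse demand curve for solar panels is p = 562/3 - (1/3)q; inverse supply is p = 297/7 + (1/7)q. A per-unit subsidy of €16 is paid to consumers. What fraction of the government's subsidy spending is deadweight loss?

Pre-subsidy: 562/3 - (1/3)q = 297/7 + (1/7)q gives q* = 304.3 and p* = 85.9.
With the rebate, buyers effectively pay pb = ps − 16, where ps is the price sellers receive.
On the curves, pb = 562/3 - (1/3)q and ps = 297/7 + (1/7)q; the wedge ps − pb = 16 gives 297/7 + (1/7)q − (562/3 - (1/3)q) = 16, so q' = 337.9.
Then pb = 562/3 − (1/3)·337.9 = 74.7 and ps = 297/7 + (1/7)·337.9 = 90.7.
ΔCS = ½(304.3 + 337.9)(85.9 − 74.7) = 3596.32; ΔPS = ½(304.3 + 337.9)(90.7 − 85.9) = 1541.28.
Government spending = 16 × 337.9 = 5406.4.
DWL = ½ × 16 × (337.9 − 304.3) = 268.8; fraction = 268.8 / 5406.4 = 168/3379.

DWL / government spending = 168/3379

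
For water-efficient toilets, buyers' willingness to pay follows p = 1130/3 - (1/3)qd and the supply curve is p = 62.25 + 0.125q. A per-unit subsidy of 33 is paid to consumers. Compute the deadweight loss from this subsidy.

Deadweight loss = 1188

Pre-subsidy: 1130/3 - (1/3)q = 62.25 + 0.125q gives q* = 686 and p* = 148.
With the rebate, buyers effectively pay pb = ps − 33, where ps is the price sellers receive.
On the curves, pb = 1130/3 - (1/3)q and ps = 62.25 + 0.125q; the wedge ps − pb = 33 gives 62.25 + 0.125q − (1130/3 - (1/3)q) = 33, so q' = 758.
Then pb = 1130/3 − (1/3)·758 = 124 and ps = 62.25 + 0.125·758 = 157.
The subsidy expands output by 758 − 686 = 72 past the efficient level; on those units the gap between marginal cost and willingness to pay runs from 0 up to 33.
DWL = ½ × 33 × 72 = 1188.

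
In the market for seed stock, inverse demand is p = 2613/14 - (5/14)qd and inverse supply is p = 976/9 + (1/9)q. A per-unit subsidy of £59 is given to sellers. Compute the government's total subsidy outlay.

Pre-subsidy: 2613/14 - (5/14)q = 976/9 + (1/9)q gives q* = 167 and p* = 127.
With the subsidy, sellers receive ps = pb + 59 for each unit, where pb is the price buyers pay.
On the curves, pb = 2613/14 - (5/14)q and ps = 976/9 + (1/9)q; the wedge ps − pb = 59 gives 976/9 + (1/9)q − (2613/14 - (5/14)q) = 59, so q' = 293.
Then pb = 2613/14 − (5/14)·293 = 82 and ps = 976/9 + (1/9)·293 = 141.
Government outlay = subsidy × quantity = 59 × 293 = 17287.

Government cost = £17287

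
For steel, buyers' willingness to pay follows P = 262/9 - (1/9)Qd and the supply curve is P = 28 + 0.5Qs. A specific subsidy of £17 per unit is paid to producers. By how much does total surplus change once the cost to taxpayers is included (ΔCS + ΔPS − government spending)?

Net change in total surplus = -2601/11

Pre-subsidy: 262/9 - (1/9)Q = 28 + 0.5Q gives Q* = 20/11 and P* = 318/11.
With the subsidy, sellers receive Ps = Pb + 17 for each unit, where Pb is the price buyers pay.
On the curves, Pb = 262/9 - (1/9)Q and Ps = 28 + 0.5Q; the wedge Ps − Pb = 17 gives 28 + 0.5Q − (262/9 - (1/9)Q) = 17, so Q' = 326/11.
Then Pb = 262/9 − (1/9)·(326/11) = 284/11 and Ps = 28 + 0.5·(326/11) = 471/11.
ΔCS = ½(20/11 + 326/11)(318/11 − 284/11) = 5882/121; ΔPS = ½(20/11 + 326/11)(471/11 − 318/11) = 26469/121.
Government spending = 17 × 326/11 = 5542/11.
Net change = 5882/121 + 26469/121 − 5542/11 = -2601/11. The loss equals the DWL triangle ½·17·306/11.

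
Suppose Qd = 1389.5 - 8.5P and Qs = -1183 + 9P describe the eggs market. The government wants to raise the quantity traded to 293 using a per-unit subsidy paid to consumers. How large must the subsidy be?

Required subsidy s = 35 per unit

At Q = 293, invert demand for the buyer price: Pb = (1389.5 − 293)/8.5 = 129; invert supply for the seller price: Ps = (293 − (-1183))/9 = 164.
The subsidy must fill the gap: s = Ps − Pb = 164 − 129 = 35.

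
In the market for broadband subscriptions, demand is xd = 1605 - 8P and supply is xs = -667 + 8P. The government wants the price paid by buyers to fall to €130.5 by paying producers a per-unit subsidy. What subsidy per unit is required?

At a buyer price of 130.5, quantity demanded is 1605 − 8·130.5 = 561.
Sellers supply 561 only when they receive Ps with -667 + 8·Ps = 561, i.e. Ps = 153.5.
s = Ps − Pb = 153.5 − 130.5 = 23.

Required subsidy s = €23 per unit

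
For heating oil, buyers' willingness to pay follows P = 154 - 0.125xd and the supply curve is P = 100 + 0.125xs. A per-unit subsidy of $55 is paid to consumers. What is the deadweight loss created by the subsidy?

Deadweight loss = $6050

Pre-subsidy: 154 - 0.125x = 100 + 0.125x gives x* = 216 and P* = 127.
With the rebate, buyers effectively pay Pb = Ps − 55, where Ps is the price sellers receive.
On the curves, Pb = 154 - 0.125x and Ps = 100 + 0.125x; the wedge Ps − Pb = 55 gives 100 + 0.125x − (154 - 0.125x) = 55, so x' = 436.
Then Pb = 154 − 0.125·436 = 99.5 and Ps = 100 + 0.125·436 = 154.5.
The subsidy expands output by 436 − 216 = 220 past the efficient level; on those units the gap between marginal cost and willingness to pay runs from 0 up to 55.
DWL = ½ × 55 × 220 = 6050.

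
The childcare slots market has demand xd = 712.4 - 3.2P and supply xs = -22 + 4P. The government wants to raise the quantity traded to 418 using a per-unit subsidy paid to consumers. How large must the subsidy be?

Required subsidy s = 18 per unit

At x = 418, invert demand for the buyer price: Pb = (712.4 − 418)/3.2 = 92; invert supply for the seller price: Ps = (418 − (-22))/4 = 110.
The subsidy must fill the gap: s = Ps − Pb = 110 − 92 = 18.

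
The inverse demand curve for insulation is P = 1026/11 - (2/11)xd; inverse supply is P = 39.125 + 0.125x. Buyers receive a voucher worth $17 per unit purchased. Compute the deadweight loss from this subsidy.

Pre-subsidy: 1026/11 - (2/11)x = 39.125 + 0.125x gives x* = 4765/27 and P* = 1652/27.
With the rebate, buyers effectively pay Pb = Ps − 17, where Ps is the price sellers receive.
On the curves, Pb = 1026/11 - (2/11)x and Ps = 39.125 + 0.125x; the wedge Ps − Pb = 17 gives 39.125 + 0.125x − (1026/11 - (2/11)x) = 17, so x' = 2087/9.
Then Pb = 1026/11 − (2/11)·(2087/9) = 460/9 and Ps = 39.125 + 0.125·(2087/9) = 613/9.
The subsidy expands output by 2087/9 − 4765/27 = 1496/27 past the efficient level; on those units the gap between marginal cost and willingness to pay runs from 0 up to 17.
DWL = ½ × 17 × 1496/27 = 12716/27.

Deadweight loss = 12716/27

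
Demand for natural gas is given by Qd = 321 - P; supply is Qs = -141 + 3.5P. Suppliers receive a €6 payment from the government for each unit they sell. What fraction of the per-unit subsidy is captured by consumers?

Consumer share = 7/9

Pre-subsidy: 321 - P = -141 + 3.5P gives P* = 308/3, Q* = 655/3.
With the subsidy, sellers receive Ps = Pb + 6 for each unit, where Pb is the price buyers pay.
Supply in terms of Pb becomes Qs = -141 + 3.5(Pb + 6) = -120 + 3.5Pb. Setting this equal to demand: 321 - Pb = -120 + 3.5Pb, so Pb = 98.
Sellers receive Ps = 98 + 6 = 104; Q' = 321 − 1·98 = 223.
Buyers' price falls by P* − Pb = 308/3 − 98 = 14/3; sellers' price rises by Ps − P* = 104 − 308/3 = 4/3.
So consumers capture (14/3)/6 = 7/9 of each unit of subsidy.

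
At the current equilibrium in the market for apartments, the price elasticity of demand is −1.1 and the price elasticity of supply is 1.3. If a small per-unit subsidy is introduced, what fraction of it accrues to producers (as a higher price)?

Producer share = 11/24

For a small subsidy around the equilibrium, the benefit split depends on the relative slopes, which at a point are proportional to the elasticities.
Buyer share = εs/(εs + |εd|) = 1.3/(1.3 + 1.1) = 13/24; seller share = |εd|/(εs + |εd|) = 11/24.
So producers capture 11/24 of the subsidy.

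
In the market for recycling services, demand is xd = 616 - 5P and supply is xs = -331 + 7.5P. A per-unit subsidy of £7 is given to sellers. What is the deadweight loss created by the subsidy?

Deadweight loss = £73.5

Pre-subsidy: 616 - 5P = -331 + 7.5P gives P* = 75.76, x* = 237.2.
With the subsidy, sellers receive Ps = Pb + 7 for each unit, where Pb is the price buyers pay.
Supply in terms of Pb becomes xs = -331 + 7.5(Pb + 7) = -278.5 + 7.5Pb. Setting this equal to demand: 616 - 5Pb = -278.5 + 7.5Pb, so Pb = 71.56.
Sellers receive Ps = 71.56 + 7 = 78.56; x' = 616 − 5·71.56 = 258.2.
The subsidy expands output by 258.2 − 237.2 = 21 past the efficient level; on those units the gap between marginal cost and willingness to pay runs from 0 up to 7.
DWL = ½ × 7 × 21 = 73.5.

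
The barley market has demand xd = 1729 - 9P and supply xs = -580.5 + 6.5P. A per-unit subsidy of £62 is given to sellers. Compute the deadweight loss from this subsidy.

Deadweight loss = £7254

Pre-subsidy: 1729 - 9P = -580.5 + 6.5P gives P* = 149, x* = 388.
With the subsidy, sellers receive Ps = Pb + 62 for each unit, where Pb is the price buyers pay.
Supply in terms of Pb becomes xs = -580.5 + 6.5(Pb + 62) = -177.5 + 6.5Pb. Setting this equal to demand: 1729 - 9Pb = -177.5 + 6.5Pb, so Pb = 123.
Sellers receive Ps = 123 + 62 = 185; x' = 1729 − 9·123 = 622.
The subsidy expands output by 622 − 388 = 234 past the efficient level; on those units the gap between marginal cost and willingness to pay runs from 0 up to 62.
DWL = ½ × 62 × 234 = 7254.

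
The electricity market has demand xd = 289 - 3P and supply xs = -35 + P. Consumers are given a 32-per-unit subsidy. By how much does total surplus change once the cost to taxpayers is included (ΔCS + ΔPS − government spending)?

Net change in total surplus = -384

Pre-subsidy: 289 - 3P = -35 + P gives P* = 81, x* = 46.
With the rebate, buyers effectively pay Pb = Ps − 32, where Ps is the price sellers receive.
Demand in terms of Ps becomes xd = 289 − 3(Ps − 32) = 385 - 3Ps. Setting this equal to supply: 385 - 3Ps = -35 + Ps, so Ps = 105.
Buyers pay Pb = 105 − 32 = 73; x' = -35 + 1·105 = 70.
ΔCS = ½(46 + 70)(81 − 73) = 464; ΔPS = ½(46 + 70)(105 − 81) = 1392.
Government spending = 32 × 70 = 2240.
Net change = 464 + 1392 − 2240 = -384. The loss equals the DWL triangle ½·32·24.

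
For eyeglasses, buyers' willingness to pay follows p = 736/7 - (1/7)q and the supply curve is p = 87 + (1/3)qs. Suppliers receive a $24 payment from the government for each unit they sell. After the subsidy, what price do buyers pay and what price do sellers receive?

Buyers pay $92.5; sellers receive $116.5

Pre-subsidy: 736/7 - (1/7)q = 87 + (1/3)q gives q* = 38.1 and p* = 99.7.
With the subsidy, sellers receive ps = pb + 24 for each unit, where pb is the price buyers pay.
On the curves, pb = 736/7 - (1/7)q and ps = 87 + (1/3)q; the wedge ps − pb = 24 gives 87 + (1/3)q − (736/7 - (1/7)q) = 24, so q' = 88.5.
Then pb = 736/7 − (1/7)·88.5 = 92.5 and ps = 87 + (1/3)·88.5 = 116.5.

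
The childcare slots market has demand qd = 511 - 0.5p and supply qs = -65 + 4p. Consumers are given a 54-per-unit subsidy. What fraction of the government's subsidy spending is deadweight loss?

DWL / government spending = 4/157

Pre-subsidy: 511 - 0.5p = -65 + 4p gives p* = 128, q* = 447.
With the rebate, buyers effectively pay pb = ps − 54, where ps is the price sellers receive.
Demand in terms of ps becomes qd = 511 − 0.5(ps − 54) = 538 - 0.5ps. Setting this equal to supply: 538 - 0.5ps = -65 + 4ps, so ps = 134.
Buyers pay pb = 134 − 54 = 80; q' = -65 + 4·134 = 471.
ΔCS = ½(447 + 471)(128 − 80) = 22032; ΔPS = ½(447 + 471)(134 − 128) = 2754.
Government spending = 54 × 471 = 25434.
DWL = ½ × 54 × (471 − 447) = 648; fraction = 648 / 25434 = 4/157.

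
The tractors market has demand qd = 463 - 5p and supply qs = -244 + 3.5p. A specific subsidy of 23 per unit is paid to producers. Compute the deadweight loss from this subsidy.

Pre-subsidy: 463 - 5p = -244 + 3.5p gives p* = 1414/17, q* = 801/17.
With the subsidy, sellers receive ps = pb + 23 for each unit, where pb is the price buyers pay.
Supply in terms of pb becomes qs = -244 + 3.5(pb + 23) = -163.5 + 3.5pb. Setting this equal to demand: 463 - 5pb = -163.5 + 3.5pb, so pb = 1253/17.
Sellers receive ps = 1253/17 + 23 = 1644/17; q' = 463 − 5·(1253/17) = 1606/17.
The subsidy expands output by 1606/17 − 801/17 = 805/17 past the efficient level; on those units the gap between marginal cost and willingness to pay runs from 0 up to 23.
DWL = ½ × 23 × 805/17 = 18515/34.

Deadweight loss = 18515/34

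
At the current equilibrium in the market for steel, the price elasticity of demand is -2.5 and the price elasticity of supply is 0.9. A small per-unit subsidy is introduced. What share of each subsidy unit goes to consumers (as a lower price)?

For a small subsidy around the equilibrium, the benefit split depends on the relative slopes, which at a point are proportional to the elasticities.
Buyer share = εs/(εs + |εd|) = 0.9/(0.9 + 2.5) = 9/34; seller share = |εd|/(εs + |εd|) = 25/34.

Consumer share = 9/34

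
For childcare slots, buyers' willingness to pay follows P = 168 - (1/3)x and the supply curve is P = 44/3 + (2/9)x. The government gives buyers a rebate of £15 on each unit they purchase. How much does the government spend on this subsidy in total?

Pre-subsidy: 168 - (1/3)x = 44/3 + (2/9)x gives x* = 276 and P* = 76.
With the rebate, buyers effectively pay Pb = Ps − 15, where Ps is the price sellers receive.
On the curves, Pb = 168 - (1/3)x and Ps = 44/3 + (2/9)x; the wedge Ps − Pb = 15 gives 44/3 + (2/9)x − (168 - (1/3)x) = 15, so x' = 303.
Then Pb = 168 − (1/3)·303 = 67 and Ps = 44/3 + (2/9)·303 = 82.
Government outlay = subsidy × quantity = 15 × 303 = 4545.

Government cost = £4545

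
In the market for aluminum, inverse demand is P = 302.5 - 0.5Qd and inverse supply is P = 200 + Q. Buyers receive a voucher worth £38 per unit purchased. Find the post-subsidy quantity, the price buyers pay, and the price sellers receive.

Pre-subsidy: 302.5 - 0.5Q = 200 + Q gives Q* = 205/3 and P* = 805/3.
With the rebate, buyers effectively pay Pb = Ps − 38, where Ps is the price sellers receive.
On the curves, Pb = 302.5 - 0.5Q and Ps = 200 + Q; the wedge Ps − Pb = 38 gives 200 + Q − (302.5 - 0.5Q) = 38, so Q' = 281/3.
Then Pb = 302.5 − 0.5·(281/3) = 767/3 and Ps = 200 + 1·(281/3) = 881/3.

Q' = 281/3; buyers pay 767/3; sellers receive 881/3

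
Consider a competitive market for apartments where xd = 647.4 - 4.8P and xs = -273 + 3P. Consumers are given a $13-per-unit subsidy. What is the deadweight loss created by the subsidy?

Pre-subsidy: 647.4 - 4.8P = -273 + 3P gives P* = 118, x* = 81.
With the rebate, buyers effectively pay Pb = Ps − 13, where Ps is the price sellers receive.
Demand in terms of Ps becomes xd = 647.4 − 4.8(Ps − 13) = 709.8 - 4.8Ps. Setting this equal to supply: 709.8 - 4.8Ps = -273 + 3Ps, so Ps = 126.
Buyers pay Pb = 126 − 13 = 113; x' = -273 + 3·126 = 105.
The subsidy expands output by 105 − 81 = 24 past the efficient level; on those units the gap between marginal cost and willingness to pay runs from 0 up to 13.
DWL = ½ × 13 × 24 = 156.

Deadweight loss = $156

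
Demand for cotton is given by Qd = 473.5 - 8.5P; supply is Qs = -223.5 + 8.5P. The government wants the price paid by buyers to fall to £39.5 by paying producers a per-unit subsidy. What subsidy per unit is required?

At a buyer price of 39.5, quantity demanded is 473.5 − 8.5·39.5 = 137.75.
Sellers supply 137.75 only when they receive Ps with -223.5 + 8.5·Ps = 137.75, i.e. Ps = 42.5.
s = Ps − Pb = 42.5 − 39.5 = 3.

Required subsidy s = £3 per unit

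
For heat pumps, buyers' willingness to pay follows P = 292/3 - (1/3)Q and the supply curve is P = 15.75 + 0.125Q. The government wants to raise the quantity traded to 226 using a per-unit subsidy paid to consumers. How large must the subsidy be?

At Q = 226, from the demand curve buyers pay Pb = 292/3 − (1/3)·226 = 22; from the supply curve sellers need Ps = 15.75 + 0.125·226 = 44.
The subsidy must fill the gap: s = Ps − Pb = 44 − 22 = 22.

Required subsidy s = 22 per unit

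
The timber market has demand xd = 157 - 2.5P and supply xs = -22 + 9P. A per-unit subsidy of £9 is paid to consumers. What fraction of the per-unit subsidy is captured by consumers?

Consumer share = 18/23

Pre-subsidy: 157 - 2.5P = -22 + 9P gives P* = 358/23, x* = 2716/23.
With the rebate, buyers effectively pay Pb = Ps − 9, where Ps is the price sellers receive.
Demand in terms of Ps becomes xd = 157 − 2.5(Ps − 9) = 179.5 - 2.5Ps. Setting this equal to supply: 179.5 - 2.5Ps = -22 + 9Ps, so Ps = 403/23.
Buyers pay Pb = 403/23 − 9 = 196/23; x' = -22 + 9·(403/23) = 3121/23.
Buyers' price falls by P* − Pb = 358/23 − 196/23 = 162/23; sellers' price rises by Ps − P* = 403/23 − 358/23 = 45/23.
So consumers capture (162/23)/9 = 18/23 of each unit of subsidy.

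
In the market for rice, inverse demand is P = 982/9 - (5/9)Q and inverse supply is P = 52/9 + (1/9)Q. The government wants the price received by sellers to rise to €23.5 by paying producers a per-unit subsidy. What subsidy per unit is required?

At a seller price of 23.5, quantity supplied is -52 + 9·23.5 = 159.5.
Buyers absorb 159.5 only when they pay Pb = 982/9 − (5/9)·159.5 = 20.5.
s = Ps − Pb = 23.5 − 20.5 = 3.

Required subsidy s = €3 per unit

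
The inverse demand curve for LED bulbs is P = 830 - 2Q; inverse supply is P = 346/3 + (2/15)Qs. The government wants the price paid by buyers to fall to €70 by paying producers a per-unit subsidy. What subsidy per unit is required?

At a buyer price of 70, quantity demanded is 415 − 0.5·70 = 380.
Sellers supply 380 only when they receive Ps = 346/3 + (2/15)·380 = 166.
s = Ps − Pb = 166 − 70 = 96.

Required subsidy s = €96 per unit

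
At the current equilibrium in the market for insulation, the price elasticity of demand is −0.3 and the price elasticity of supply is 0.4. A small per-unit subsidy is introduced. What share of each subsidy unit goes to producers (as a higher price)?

Producer share = 3/7

For a small subsidy around the equilibrium, the benefit split depends on the relative slopes, which at a point are proportional to the elasticities.
Buyer share = εs/(εs + |εd|) = 0.4/(0.4 + 0.3) = 4/7; seller share = |εd|/(εs + |εd|) = 3/7.
So producers capture 3/7 of the subsidy.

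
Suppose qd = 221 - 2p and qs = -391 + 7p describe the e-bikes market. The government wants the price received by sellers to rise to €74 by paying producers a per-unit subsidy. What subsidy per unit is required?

At a seller price of 74, quantity supplied is -391 + 7·74 = 127.
Buyers absorb 127 only when they pay pb with 221 − 2·pb = 127, i.e. pb = 47.
s = ps − pb = 74 − 47 = 27.

Required subsidy s = €27 per unit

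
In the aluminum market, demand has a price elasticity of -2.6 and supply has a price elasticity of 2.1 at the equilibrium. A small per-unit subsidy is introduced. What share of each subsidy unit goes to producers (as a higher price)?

For a small subsidy around the equilibrium, the benefit split depends on the relative slopes, which at a point are proportional to the elasticities.
Buyer share = εs/(εs + |εd|) = 2.1/(2.1 + 2.6) = 21/47; seller share = |εd|/(εs + |εd|) = 26/47.
So producers capture 26/47 of the subsidy.

Producer share = 26/47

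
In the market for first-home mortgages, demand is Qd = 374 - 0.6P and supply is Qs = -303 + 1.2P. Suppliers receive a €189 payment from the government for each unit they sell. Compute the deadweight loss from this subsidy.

Pre-subsidy: 374 - 0.6P = -303 + 1.2P gives P* = 3385/9, Q* = 445/3.
With the subsidy, sellers receive Ps = Pb + 189 for each unit, where Pb is the price buyers pay.
Supply in terms of Pb becomes Qs = -303 + 1.2(Pb + 189) = -76.2 + 1.2Pb. Setting this equal to demand: 374 - 0.6Pb = -76.2 + 1.2Pb, so Pb = 2251/9.
Sellers receive Ps = 2251/9 + 189 = 3952/9; Q' = 374 − 0.6·(2251/9) = 3359/15.
The subsidy expands output by 3359/15 − 445/3 = 75.6 past the efficient level; on those units the gap between marginal cost and willingness to pay runs from 0 up to 189.
DWL = ½ × 189 × 75.6 = 7144.2.

Deadweight loss = €7144.2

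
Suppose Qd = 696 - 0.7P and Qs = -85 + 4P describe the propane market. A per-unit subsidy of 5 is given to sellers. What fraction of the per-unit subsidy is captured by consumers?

Pre-subsidy: 696 - 0.7P = -85 + 4P gives P* = 7810/47, Q* = 27245/47.
With the subsidy, sellers receive Ps = Pb + 5 for each unit, where Pb is the price buyers pay.
Supply in terms of Pb becomes Qs = -85 + 4(Pb + 5) = -65 + 4Pb. Setting this equal to demand: 696 - 0.7Pb = -65 + 4Pb, so Pb = 7610/47.
Sellers receive Ps = 7610/47 + 5 = 7845/47; Q' = 696 − 0.7·(7610/47) = 27385/47.
Buyers' price falls by P* − Pb = 7810/47 − 7610/47 = 200/47; sellers' price rises by Ps − P* = 7845/47 − 7810/47 = 35/47.
So consumers capture (200/47)/5 = 40/47 of each unit of subsidy.

Consumer share = 40/47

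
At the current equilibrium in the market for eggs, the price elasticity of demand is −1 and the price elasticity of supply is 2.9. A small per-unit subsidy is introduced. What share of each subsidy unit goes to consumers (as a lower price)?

Consumer share = 29/39

For a small subsidy around the equilibrium, the benefit split depends on the relative slopes, which at a point are proportional to the elasticities.
Buyer share = εs/(εs + |εd|) = 2.9/(2.9 + 1) = 29/39; seller share = |εd|/(εs + |εd|) = 10/39.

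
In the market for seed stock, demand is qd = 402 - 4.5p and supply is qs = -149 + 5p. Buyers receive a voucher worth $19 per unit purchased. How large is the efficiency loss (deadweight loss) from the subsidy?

Deadweight loss = $427.5

Pre-subsidy: 402 - 4.5p = -149 + 5p gives p* = 58, q* = 141.
With the rebate, buyers effectively pay pb = ps − 19, where ps is the price sellers receive.
Demand in terms of ps becomes qd = 402 − 4.5(ps − 19) = 487.5 - 4.5ps. Setting this equal to supply: 487.5 - 4.5ps = -149 + 5ps, so ps = 67.
Buyers pay pb = 67 − 19 = 48; q' = -149 + 5·67 = 186.
The subsidy expands output by 186 − 141 = 45 past the efficient level; on those units the gap between marginal cost and willingness to pay runs from 0 up to 19.
DWL = ½ × 19 × 45 = 427.5.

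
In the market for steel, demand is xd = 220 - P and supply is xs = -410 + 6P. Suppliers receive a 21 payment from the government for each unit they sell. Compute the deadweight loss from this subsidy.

Deadweight loss = 189

Pre-subsidy: 220 - P = -410 + 6P gives P* = 90, x* = 130.
With the subsidy, sellers receive Ps = Pb + 21 for each unit, where Pb is the price buyers pay.
Supply in terms of Pb becomes xs = -410 + 6(Pb + 21) = -284 + 6Pb. Setting this equal to demand: 220 - Pb = -284 + 6Pb, so Pb = 72.
Sellers receive Ps = 72 + 21 = 93; x' = 220 − 1·72 = 148.
The subsidy expands output by 148 − 130 = 18 past the efficient level; on those units the gap between marginal cost and willingness to pay runs from 0 up to 21.
DWL = ½ × 21 × 18 = 189.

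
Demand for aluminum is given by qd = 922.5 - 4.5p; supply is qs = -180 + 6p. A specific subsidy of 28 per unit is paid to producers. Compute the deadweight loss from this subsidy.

Deadweight loss = 1008

Pre-subsidy: 922.5 - 4.5p = -180 + 6p gives p* = 105, q* = 450.
With the subsidy, sellers receive ps = pb + 28 for each unit, where pb is the price buyers pay.
Supply in terms of pb becomes qs = -180 + 6(pb + 28) = -12 + 6pb. Setting this equal to demand: 922.5 - 4.5pb = -12 + 6pb, so pb = 89.
Sellers receive ps = 89 + 28 = 117; q' = 922.5 − 4.5·89 = 522.
The subsidy expands output by 522 − 450 = 72 past the efficient level; on those units the gap between marginal cost and willingness to pay runs from 0 up to 28.
DWL = ½ × 28 × 72 = 1008.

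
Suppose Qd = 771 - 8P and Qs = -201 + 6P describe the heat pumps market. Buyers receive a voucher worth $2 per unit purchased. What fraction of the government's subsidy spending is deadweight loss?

Pre-subsidy: 771 - 8P = -201 + 6P gives P* = 486/7, Q* = 1509/7.
With the rebate, buyers effectively pay Pb = Ps − 2, where Ps is the price sellers receive.
Demand in terms of Ps becomes Qd = 771 − 8(Ps − 2) = 787 - 8Ps. Setting this equal to supply: 787 - 8Ps = -201 + 6Ps, so Ps = 494/7.
Buyers pay Pb = 494/7 − 2 = 480/7; Q' = -201 + 6·(494/7) = 1557/7.
ΔCS = ½(1509/7 + 1557/7)(486/7 − 480/7) = 1314/7; ΔPS = ½(1509/7 + 1557/7)(494/7 − 486/7) = 1752/7.
Government spending = 2 × 1557/7 = 3114/7.
DWL = ½ × 2 × (1557/7 − 1509/7) = 48/7; fraction = (48/7) / (3114/7) = 8/519.

DWL / government spending = 8/519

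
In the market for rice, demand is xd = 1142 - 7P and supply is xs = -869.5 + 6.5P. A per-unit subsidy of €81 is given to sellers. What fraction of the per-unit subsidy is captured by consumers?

Consumer share = 13/27

Pre-subsidy: 1142 - 7P = -869.5 + 6.5P gives P* = 149, x* = 99.
With the subsidy, sellers receive Ps = Pb + 81 for each unit, where Pb is the price buyers pay.
Supply in terms of Pb becomes xs = -869.5 + 6.5(Pb + 81) = -343 + 6.5Pb. Setting this equal to demand: 1142 - 7Pb = -343 + 6.5Pb, so Pb = 110.
Sellers receive Ps = 110 + 81 = 191; x' = 1142 − 7·110 = 372.
Buyers' price falls by P* − Pb = 149 − 110 = 39; sellers' price rises by Ps − P* = 191 − 149 = 42.
So consumers capture 39/81 = 13/27 of each unit of subsidy.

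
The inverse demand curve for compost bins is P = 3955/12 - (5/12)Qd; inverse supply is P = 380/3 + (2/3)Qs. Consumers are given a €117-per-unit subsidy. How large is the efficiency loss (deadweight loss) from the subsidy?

Pre-subsidy: 3955/12 - (5/12)Q = 380/3 + (2/3)Q gives Q* = 2435/13 and P* = 3270/13.
With the rebate, buyers effectively pay Pb = Ps − 117, where Ps is the price sellers receive.
On the curves, Pb = 3955/12 - (5/12)Q and Ps = 380/3 + (2/3)Q; the wedge Ps − Pb = 117 gives 380/3 + (2/3)Q − (3955/12 - (5/12)Q) = 117, so Q' = 3839/13.
Then Pb = 3955/12 − (5/12)·(3839/13) = 2685/13 and Ps = 380/3 + (2/3)·(3839/13) = 4206/13.
The subsidy expands output by 3839/13 − 2435/13 = 108 past the efficient level; on those units the gap between marginal cost and willingness to pay runs from 0 up to 117.
DWL = ½ × 117 × 108 = 6318.

Deadweight loss = €6318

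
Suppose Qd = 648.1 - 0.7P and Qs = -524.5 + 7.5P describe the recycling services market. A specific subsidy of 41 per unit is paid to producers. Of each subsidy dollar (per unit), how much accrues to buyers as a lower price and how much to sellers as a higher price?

Buyers gain 37.5 per unit; sellers gain 3.5 per unit

Pre-subsidy: 648.1 - 0.7P = -524.5 + 7.5P gives P* = 143, Q* = 548.
With the subsidy, sellers receive Ps = Pb + 41 for each unit, where Pb is the price buyers pay.
Supply in terms of Pb becomes Qs = -524.5 + 7.5(Pb + 41) = -217 + 7.5Pb. Setting this equal to demand: 648.1 - 0.7Pb = -217 + 7.5Pb, so Pb = 105.5.
Sellers receive Ps = 105.5 + 41 = 146.5; Q' = 648.1 − 0.7·105.5 = 574.25.
Buyers' price falls by P* − Pb = 143 − 105.5 = 37.5; sellers' price rises by Ps − P* = 146.5 − 143 = 3.5.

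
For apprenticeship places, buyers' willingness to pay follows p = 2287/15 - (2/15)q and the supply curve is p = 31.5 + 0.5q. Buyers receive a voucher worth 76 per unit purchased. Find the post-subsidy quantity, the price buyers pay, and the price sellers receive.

q' = 311; buyers pay 111; sellers receive 187

Pre-subsidy: 2287/15 - (2/15)q = 31.5 + 0.5q gives q* = 191 and p* = 127.
With the rebate, buyers effectively pay pb = ps − 76, where ps is the price sellers receive.
On the curves, pb = 2287/15 - (2/15)q and ps = 31.5 + 0.5q; the wedge ps − pb = 76 gives 31.5 + 0.5q − (2287/15 - (2/15)q) = 76, so q' = 311.
Then pb = 2287/15 − (2/15)·311 = 111 and ps = 31.5 + 0.5·311 = 187.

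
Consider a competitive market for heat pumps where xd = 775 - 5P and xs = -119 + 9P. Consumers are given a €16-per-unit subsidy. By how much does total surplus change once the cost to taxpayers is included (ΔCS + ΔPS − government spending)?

Net change in total surplus = -2880/7

Pre-subsidy: 775 - 5P = -119 + 9P gives P* = 447/7, x* = 3190/7.
With the rebate, buyers effectively pay Pb = Ps − 16, where Ps is the price sellers receive.
Demand in terms of Ps becomes xd = 775 − 5(Ps − 16) = 855 - 5Ps. Setting this equal to supply: 855 - 5Ps = -119 + 9Ps, so Ps = 487/7.
Buyers pay Pb = 487/7 − 16 = 375/7; x' = -119 + 9·(487/7) = 3550/7.
ΔCS = ½(3190/7 + 3550/7)(447/7 − 375/7) = 242640/49; ΔPS = ½(3190/7 + 3550/7)(487/7 − 447/7) = 134800/49.
Government spending = 16 × 3550/7 = 56800/7.
Net change = 242640/49 + 134800/49 − 56800/7 = -2880/7. The loss equals the DWL triangle ½·16·360/7.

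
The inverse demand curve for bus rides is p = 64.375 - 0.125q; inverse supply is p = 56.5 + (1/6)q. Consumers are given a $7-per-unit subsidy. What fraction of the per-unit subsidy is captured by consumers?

Consumer share = 3/7

Pre-subsidy: 64.375 - 0.125q = 56.5 + (1/6)q gives q* = 27 and p* = 61.
With the rebate, buyers effectively pay pb = ps − 7, where ps is the price sellers receive.
On the curves, pb = 64.375 - 0.125q and ps = 56.5 + (1/6)q; the wedge ps − pb = 7 gives 56.5 + (1/6)q − (64.375 - 0.125q) = 7, so q' = 51.
Then pb = 64.375 − 0.125·51 = 58 and ps = 56.5 + (1/6)·51 = 65.
Buyers' price falls by p* − pb = 61 − 58 = 3; sellers' price rises by ps − p* = 65 − 61 = 4.
So consumers capture 3/7 = 3/7 of each unit of subsidy.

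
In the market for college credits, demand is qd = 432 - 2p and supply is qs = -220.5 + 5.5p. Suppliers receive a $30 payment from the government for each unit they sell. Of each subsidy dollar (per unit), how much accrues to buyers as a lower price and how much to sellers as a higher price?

Pre-subsidy: 432 - 2p = -220.5 + 5.5p gives p* = 87, q* = 258.
With the subsidy, sellers receive ps = pb + 30 for each unit, where pb is the price buyers pay.
Supply in terms of pb becomes qs = -220.5 + 5.5(pb + 30) = -55.5 + 5.5pb. Setting this equal to demand: 432 - 2pb = -55.5 + 5.5pb, so pb = 65.
Sellers receive ps = 65 + 30 = 95; q' = 432 − 2·65 = 302.
Buyers' price falls by p* − pb = 87 − 65 = 22; sellers' price rises by ps − p* = 95 − 87 = 8.

Buyers gain $22 per unit; sellers gain $8 per unit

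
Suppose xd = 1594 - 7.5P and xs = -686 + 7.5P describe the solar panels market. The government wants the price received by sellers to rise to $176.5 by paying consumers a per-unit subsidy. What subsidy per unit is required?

Required subsidy s = $49 per unit

At a seller price of 176.5, quantity supplied is -686 + 7.5·176.5 = 637.75.
Buyers absorb 637.75 only when they pay Pb with 1594 − 7.5·Pb = 637.75, i.e. Pb = 127.5.
s = Ps − Pb = 176.5 − 127.5 = 49.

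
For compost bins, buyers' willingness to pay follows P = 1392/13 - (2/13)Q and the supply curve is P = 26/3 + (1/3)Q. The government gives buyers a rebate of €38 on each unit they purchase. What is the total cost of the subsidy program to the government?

Government cost = €10640

Pre-subsidy: 1392/13 - (2/13)Q = 26/3 + (1/3)Q gives Q* = 202 and P* = 76.
With the rebate, buyers effectively pay Pb = Ps − 38, where Ps is the price sellers receive.
On the curves, Pb = 1392/13 - (2/13)Q and Ps = 26/3 + (1/3)Q; the wedge Ps − Pb = 38 gives 26/3 + (1/3)Q − (1392/13 - (2/13)Q) = 38, so Q' = 280.
Then Pb = 1392/13 − (2/13)·280 = 64 and Ps = 26/3 + (1/3)·280 = 102.
Government outlay = subsidy × quantity = 38 × 280 = 10640.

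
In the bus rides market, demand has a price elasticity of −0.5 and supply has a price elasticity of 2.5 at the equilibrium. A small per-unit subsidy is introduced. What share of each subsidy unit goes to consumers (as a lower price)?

Consumer share = 5/6

For a small subsidy around the equilibrium, the benefit split depends on the relative slopes, which at a point are proportional to the elasticities.
Buyer share = εs/(εs + |εd|) = 2.5/(2.5 + 0.5) = 5/6; seller share = |εd|/(εs + |εd|) = 1/6.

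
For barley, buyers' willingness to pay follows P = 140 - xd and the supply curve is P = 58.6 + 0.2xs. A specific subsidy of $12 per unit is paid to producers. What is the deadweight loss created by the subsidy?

Deadweight loss = $60

Pre-subsidy: 140 - x = 58.6 + 0.2x gives x* = 407/6 and P* = 433/6.
With the subsidy, sellers receive Ps = Pb + 12 for each unit, where Pb is the price buyers pay.
On the curves, Pb = 140 - x and Ps = 58.6 + 0.2x; the wedge Ps − Pb = 12 gives 58.6 + 0.2x − (140 - x) = 12, so x' = 467/6.
Then Pb = 140 − 1·(467/6) = 373/6 and Ps = 58.6 + 0.2·(467/6) = 445/6.
The subsidy expands output by 467/6 − 407/6 = 10 past the efficient level; on those units the gap between marginal cost and willingness to pay runs from 0 up to 12.
DWL = ½ × 12 × 10 = 60.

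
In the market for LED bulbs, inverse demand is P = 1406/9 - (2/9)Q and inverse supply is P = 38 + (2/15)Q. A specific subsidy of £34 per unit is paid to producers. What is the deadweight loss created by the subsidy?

Pre-subsidy: 1406/9 - (2/9)Q = 38 + (2/15)Q gives Q* = 332.5 and P* = 247/3.
With the subsidy, sellers receive Ps = Pb + 34 for each unit, where Pb is the price buyers pay.
On the curves, Pb = 1406/9 - (2/9)Q and Ps = 38 + (2/15)Q; the wedge Ps − Pb = 34 gives 38 + (2/15)Q − (1406/9 - (2/9)Q) = 34, so Q' = 428.125.
Then Pb = 1406/9 − (2/9)·428.125 = 733/12 and Ps = 38 + (2/15)·428.125 = 1141/12.
The subsidy expands output by 428.125 − 332.5 = 95.625 past the efficient level; on those units the gap between marginal cost and willingness to pay runs from 0 up to 34.
DWL = ½ × 34 × 95.625 = 1625.625.

Deadweight loss = £1625.625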